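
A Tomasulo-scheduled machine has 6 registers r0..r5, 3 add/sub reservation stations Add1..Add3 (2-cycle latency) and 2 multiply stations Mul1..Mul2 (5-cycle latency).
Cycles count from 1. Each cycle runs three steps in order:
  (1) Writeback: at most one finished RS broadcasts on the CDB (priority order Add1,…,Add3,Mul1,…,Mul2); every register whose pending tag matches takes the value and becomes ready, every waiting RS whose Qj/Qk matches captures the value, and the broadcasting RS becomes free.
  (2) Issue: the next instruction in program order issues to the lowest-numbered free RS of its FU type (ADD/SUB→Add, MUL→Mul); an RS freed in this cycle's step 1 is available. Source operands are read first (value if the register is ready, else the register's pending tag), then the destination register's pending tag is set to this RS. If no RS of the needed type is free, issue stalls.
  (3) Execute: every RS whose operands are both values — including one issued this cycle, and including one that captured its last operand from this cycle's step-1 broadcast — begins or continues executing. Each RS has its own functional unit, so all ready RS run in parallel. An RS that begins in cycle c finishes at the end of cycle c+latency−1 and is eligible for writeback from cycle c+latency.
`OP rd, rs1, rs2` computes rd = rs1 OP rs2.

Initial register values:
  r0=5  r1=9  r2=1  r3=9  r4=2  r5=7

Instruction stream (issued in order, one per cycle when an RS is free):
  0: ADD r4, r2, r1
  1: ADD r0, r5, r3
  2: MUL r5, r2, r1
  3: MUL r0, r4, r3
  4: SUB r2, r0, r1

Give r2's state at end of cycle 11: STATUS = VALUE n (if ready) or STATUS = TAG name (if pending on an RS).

STATUS = VALUE 81

cycle 1: issue ADD r4<-Add1 // r0:5,r1:9,r2:1,r3:9,r4:Add1,r5:7
cycle 2: issue ADD r0<-Add2 // r0:Add2,r1:9,r2:1,r3:9,r4:Add1,r5:7
cycle 3: CDB Add1=10; issue MUL r5<-Mul1 // r0:Add2,r1:9,r2:1,r3:9,r4:10,r5:Mul1
cycle 4: CDB Add2=16; issue MUL r0<-Mul2 // r0:Mul2,r1:9,r2:1,r3:9,r4:10,r5:Mul1
cycle 5: issue SUB r2<-Add1 // r0:Mul2,r1:9,r2:Add1,r3:9,r4:10,r5:Mul1
cycle 6: - // r0:Mul2,r1:9,r2:Add1,r3:9,r4:10,r5:Mul1
cycle 7: - // r0:Mul2,r1:9,r2:Add1,r3:9,r4:10,r5:Mul1
cycle 8: CDB Mul1=9 // r0:Mul2,r1:9,r2:Add1,r3:9,r4:10,r5:9
cycle 9: CDB Mul2=90 // r0:90,r1:9,r2:Add1,r3:9,r4:10,r5:9
cycle 10: - // r0:90,r1:9,r2:Add1,r3:9,r4:10,r5:9
cycle 11: CDB Add1=81 // r0:90,r1:9,r2:81,r3:9,r4:10,r5:9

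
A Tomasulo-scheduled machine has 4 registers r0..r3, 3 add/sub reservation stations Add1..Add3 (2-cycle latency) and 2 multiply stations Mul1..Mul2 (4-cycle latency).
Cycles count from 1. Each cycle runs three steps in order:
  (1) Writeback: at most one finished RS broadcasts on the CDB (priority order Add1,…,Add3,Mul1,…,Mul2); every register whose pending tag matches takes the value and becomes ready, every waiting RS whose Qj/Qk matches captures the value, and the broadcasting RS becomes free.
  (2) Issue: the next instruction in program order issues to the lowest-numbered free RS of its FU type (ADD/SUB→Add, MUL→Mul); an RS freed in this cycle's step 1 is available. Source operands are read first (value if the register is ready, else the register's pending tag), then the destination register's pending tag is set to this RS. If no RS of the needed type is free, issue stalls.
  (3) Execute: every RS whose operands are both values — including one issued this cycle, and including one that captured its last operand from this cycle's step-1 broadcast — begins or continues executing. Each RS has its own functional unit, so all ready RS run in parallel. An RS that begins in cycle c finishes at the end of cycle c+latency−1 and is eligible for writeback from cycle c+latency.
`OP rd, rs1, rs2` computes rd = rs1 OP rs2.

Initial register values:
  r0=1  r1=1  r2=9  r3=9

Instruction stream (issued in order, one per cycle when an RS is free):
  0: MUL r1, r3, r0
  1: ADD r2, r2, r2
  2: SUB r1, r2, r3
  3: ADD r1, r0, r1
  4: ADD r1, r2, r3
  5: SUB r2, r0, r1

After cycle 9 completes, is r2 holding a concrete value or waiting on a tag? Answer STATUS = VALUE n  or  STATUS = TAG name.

STATUS = VALUE -26

cycle 1: issue MUL r1<-Mul1 // r0:1,r1:Mul1,r2:9,r3:9
cycle 2: issue ADD r2<-Add1 // r0:1,r1:Mul1,r2:Add1,r3:9
cycle 3: issue SUB r1<-Add2 // r0:1,r1:Add2,r2:Add1,r3:9
cycle 4: CDB Add1=18; issue ADD r1<-Add1 // r0:1,r1:Add1,r2:18,r3:9
cycle 5: CDB Mul1=9; issue ADD r1<-Add3 // r0:1,r1:Add3,r2:18,r3:9
cycle 6: CDB Add2=9; issue SUB r2<-Add2 // r0:1,r1:Add3,r2:Add2,r3:9
cycle 7: CDB Add3=27 // r0:1,r1:27,r2:Add2,r3:9
cycle 8: CDB Add1=10 // r0:1,r1:27,r2:Add2,r3:9
cycle 9: CDB Add2=-26 // r0:1,r1:27,r2:-26,r3:9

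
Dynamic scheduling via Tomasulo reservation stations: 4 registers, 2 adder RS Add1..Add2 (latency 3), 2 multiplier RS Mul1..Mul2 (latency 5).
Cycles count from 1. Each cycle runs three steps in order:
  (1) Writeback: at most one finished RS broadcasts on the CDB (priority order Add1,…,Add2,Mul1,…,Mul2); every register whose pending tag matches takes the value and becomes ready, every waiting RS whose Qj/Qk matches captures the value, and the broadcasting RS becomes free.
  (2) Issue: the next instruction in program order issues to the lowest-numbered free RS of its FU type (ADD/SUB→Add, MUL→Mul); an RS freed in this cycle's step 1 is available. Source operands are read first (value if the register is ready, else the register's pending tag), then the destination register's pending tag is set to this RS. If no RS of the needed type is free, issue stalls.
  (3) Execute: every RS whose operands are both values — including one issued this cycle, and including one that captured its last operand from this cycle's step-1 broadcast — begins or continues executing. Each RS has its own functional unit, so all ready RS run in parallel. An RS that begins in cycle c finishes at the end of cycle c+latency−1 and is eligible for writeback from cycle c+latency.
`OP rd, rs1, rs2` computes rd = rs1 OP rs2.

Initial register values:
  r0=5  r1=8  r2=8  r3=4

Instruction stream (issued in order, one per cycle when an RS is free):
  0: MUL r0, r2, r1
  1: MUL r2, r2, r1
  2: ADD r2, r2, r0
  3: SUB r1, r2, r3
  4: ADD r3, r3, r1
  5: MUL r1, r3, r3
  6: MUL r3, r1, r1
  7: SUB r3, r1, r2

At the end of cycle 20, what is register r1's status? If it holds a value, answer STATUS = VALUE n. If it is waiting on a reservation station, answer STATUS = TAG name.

cycle 1: issue MUL r0<-Mul1 // r0:Mul1,r1:8,r2:8,r3:4
cycle 2: issue MUL r2<-Mul2 // r0:Mul1,r1:8,r2:Mul2,r3:4
cycle 3: issue ADD r2<-Add1 // r0:Mul1,r1:8,r2:Add1,r3:4
cycle 4: issue SUB r1<-Add2 // r0:Mul1,r1:Add2,r2:Add1,r3:4
cycle 5: stall // r0:Mul1,r1:Add2,r2:Add1,r3:4
cycle 6: CDB Mul1=64; stall // r0:64,r1:Add2,r2:Add1,r3:4
cycle 7: CDB Mul2=64; stall // r0:64,r1:Add2,r2:Add1,r3:4
cycle 8: stall // r0:64,r1:Add2,r2:Add1,r3:4
cycle 9: stall // r0:64,r1:Add2,r2:Add1,r3:4
cycle 10: CDB Add1=128; issue ADD r3<-Add1 // r0:64,r1:Add2,r2:128,r3:Add1
cycle 11: issue MUL r1<-Mul1 // r0:64,r1:Mul1,r2:128,r3:Add1
cycle 12: issue MUL r3<-Mul2 // r0:64,r1:Mul1,r2:128,r3:Mul2
cycle 13: CDB Add2=124; issue SUB r3<-Add2 // r0:64,r1:Mul1,r2:128,r3:Add2
cycle 14: - // r0:64,r1:Mul1,r2:128,r3:Add2
cycle 15: - // r0:64,r1:Mul1,r2:128,r3:Add2
cycle 16: CDB Add1=128 // r0:64,r1:Mul1,r2:128,r3:Add2
cycle 17: - // r0:64,r1:Mul1,r2:128,r3:Add2
cycle 18: - // r0:64,r1:Mul1,r2:128,r3:Add2
cycle 19: - // r0:64,r1:Mul1,r2:128,r3:Add2
cycle 20: - // r0:64,r1:Mul1,r2:128,r3:Add2

STATUS = TAG Mul1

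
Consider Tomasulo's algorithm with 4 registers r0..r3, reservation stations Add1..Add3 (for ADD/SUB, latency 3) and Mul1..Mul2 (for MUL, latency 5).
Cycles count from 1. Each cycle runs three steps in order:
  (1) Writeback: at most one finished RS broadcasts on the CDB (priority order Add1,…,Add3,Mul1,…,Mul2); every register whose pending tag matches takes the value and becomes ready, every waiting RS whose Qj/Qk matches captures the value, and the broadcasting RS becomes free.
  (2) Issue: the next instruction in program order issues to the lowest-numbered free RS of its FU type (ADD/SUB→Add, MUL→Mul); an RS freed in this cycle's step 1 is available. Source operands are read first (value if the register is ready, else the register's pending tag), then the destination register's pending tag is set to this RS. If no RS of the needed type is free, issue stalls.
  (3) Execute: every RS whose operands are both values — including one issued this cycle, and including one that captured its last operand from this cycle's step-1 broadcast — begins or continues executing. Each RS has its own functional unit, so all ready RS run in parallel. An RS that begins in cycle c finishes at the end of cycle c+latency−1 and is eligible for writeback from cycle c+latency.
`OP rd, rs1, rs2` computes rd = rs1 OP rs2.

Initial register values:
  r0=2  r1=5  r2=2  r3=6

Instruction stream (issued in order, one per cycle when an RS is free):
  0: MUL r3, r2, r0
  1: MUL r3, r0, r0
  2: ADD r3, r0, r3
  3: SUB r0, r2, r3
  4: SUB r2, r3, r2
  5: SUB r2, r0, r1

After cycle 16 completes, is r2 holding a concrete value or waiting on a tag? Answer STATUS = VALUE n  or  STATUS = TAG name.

c1: issue MUL r3<-Mul1 | r0:2,r1:5,r2:2,r3:Mul1
c2: issue MUL r3<-Mul2 | r0:2,r1:5,r2:2,r3:Mul2
c3: issue ADD r3<-Add1 | r0:2,r1:5,r2:2,r3:Add1
c4: issue SUB r0<-Add2 | r0:Add2,r1:5,r2:2,r3:Add1
c5: issue SUB r2<-Add3 | r0:Add2,r1:5,r2:Add3,r3:Add1
c6: CDB Mul1=4; stall | r0:Add2,r1:5,r2:Add3,r3:Add1
c7: CDB Mul2=4; stall | r0:Add2,r1:5,r2:Add3,r3:Add1
c8: stall | r0:Add2,r1:5,r2:Add3,r3:Add1
c9: stall | r0:Add2,r1:5,r2:Add3,r3:Add1
c10: CDB Add1=6; issue SUB r2<-Add1 | r0:Add2,r1:5,r2:Add1,r3:6
c11: - | r0:Add2,r1:5,r2:Add1,r3:6
c12: - | r0:Add2,r1:5,r2:Add1,r3:6
c13: CDB Add2=-4 | r0:-4,r1:5,r2:Add1,r3:6
c14: CDB Add3=4 | r0:-4,r1:5,r2:Add1,r3:6
c15: - | r0:-4,r1:5,r2:Add1,r3:6
c16: CDB Add1=-9 | r0:-4,r1:5,r2:-9,r3:6

STATUS = VALUE -9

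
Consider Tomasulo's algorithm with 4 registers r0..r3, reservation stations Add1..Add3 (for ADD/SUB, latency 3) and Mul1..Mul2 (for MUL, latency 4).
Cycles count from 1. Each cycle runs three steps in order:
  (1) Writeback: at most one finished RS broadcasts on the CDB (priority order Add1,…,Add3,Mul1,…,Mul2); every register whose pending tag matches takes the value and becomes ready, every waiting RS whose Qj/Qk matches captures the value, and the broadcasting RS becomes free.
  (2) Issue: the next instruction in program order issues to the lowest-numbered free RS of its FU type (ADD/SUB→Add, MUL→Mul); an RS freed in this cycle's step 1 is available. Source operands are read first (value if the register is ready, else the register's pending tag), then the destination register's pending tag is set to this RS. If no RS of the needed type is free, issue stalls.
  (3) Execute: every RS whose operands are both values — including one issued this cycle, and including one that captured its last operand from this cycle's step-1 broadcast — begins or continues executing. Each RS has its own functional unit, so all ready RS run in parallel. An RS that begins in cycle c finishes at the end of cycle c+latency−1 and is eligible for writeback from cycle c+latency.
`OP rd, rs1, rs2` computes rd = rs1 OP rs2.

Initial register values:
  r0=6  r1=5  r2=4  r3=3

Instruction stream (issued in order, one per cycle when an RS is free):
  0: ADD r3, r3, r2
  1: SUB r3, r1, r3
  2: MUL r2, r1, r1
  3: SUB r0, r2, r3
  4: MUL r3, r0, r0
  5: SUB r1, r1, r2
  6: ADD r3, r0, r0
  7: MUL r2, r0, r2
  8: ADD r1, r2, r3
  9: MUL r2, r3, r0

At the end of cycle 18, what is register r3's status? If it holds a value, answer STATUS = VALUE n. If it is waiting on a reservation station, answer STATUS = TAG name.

STATUS = VALUE 54

c1: issue ADD r3<-Add1 | r0:6,r1:5,r2:4,r3:Add1
c2: issue SUB r3<-Add2 | r0:6,r1:5,r2:4,r3:Add2
c3: issue MUL r2<-Mul1 | r0:6,r1:5,r2:Mul1,r3:Add2
c4: CDB Add1=7; issue SUB r0<-Add1 | r0:Add1,r1:5,r2:Mul1,r3:Add2
c5: issue MUL r3<-Mul2 | r0:Add1,r1:5,r2:Mul1,r3:Mul2
c6: issue SUB r1<-Add3 | r0:Add1,r1:Add3,r2:Mul1,r3:Mul2
c7: CDB Add2=-2; issue ADD r3<-Add2 | r0:Add1,r1:Add3,r2:Mul1,r3:Add2
c8: CDB Mul1=25; issue MUL r2<-Mul1 | r0:Add1,r1:Add3,r2:Mul1,r3:Add2
c9: stall | r0:Add1,r1:Add3,r2:Mul1,r3:Add2
c10: stall | r0:Add1,r1:Add3,r2:Mul1,r3:Add2
c11: CDB Add1=27; issue ADD r1<-Add1 | r0:27,r1:Add1,r2:Mul1,r3:Add2
c12: CDB Add3=-20; stall | r0:27,r1:Add1,r2:Mul1,r3:Add2
c13: stall | r0:27,r1:Add1,r2:Mul1,r3:Add2
c14: CDB Add2=54; stall | r0:27,r1:Add1,r2:Mul1,r3:54
c15: CDB Mul1=675; issue MUL r2<-Mul1 | r0:27,r1:Add1,r2:Mul1,r3:54
c16: CDB Mul2=729 | r0:27,r1:Add1,r2:Mul1,r3:54
c17: - | r0:27,r1:Add1,r2:Mul1,r3:54
c18: CDB Add1=729 | r0:27,r1:729,r2:Mul1,r3:54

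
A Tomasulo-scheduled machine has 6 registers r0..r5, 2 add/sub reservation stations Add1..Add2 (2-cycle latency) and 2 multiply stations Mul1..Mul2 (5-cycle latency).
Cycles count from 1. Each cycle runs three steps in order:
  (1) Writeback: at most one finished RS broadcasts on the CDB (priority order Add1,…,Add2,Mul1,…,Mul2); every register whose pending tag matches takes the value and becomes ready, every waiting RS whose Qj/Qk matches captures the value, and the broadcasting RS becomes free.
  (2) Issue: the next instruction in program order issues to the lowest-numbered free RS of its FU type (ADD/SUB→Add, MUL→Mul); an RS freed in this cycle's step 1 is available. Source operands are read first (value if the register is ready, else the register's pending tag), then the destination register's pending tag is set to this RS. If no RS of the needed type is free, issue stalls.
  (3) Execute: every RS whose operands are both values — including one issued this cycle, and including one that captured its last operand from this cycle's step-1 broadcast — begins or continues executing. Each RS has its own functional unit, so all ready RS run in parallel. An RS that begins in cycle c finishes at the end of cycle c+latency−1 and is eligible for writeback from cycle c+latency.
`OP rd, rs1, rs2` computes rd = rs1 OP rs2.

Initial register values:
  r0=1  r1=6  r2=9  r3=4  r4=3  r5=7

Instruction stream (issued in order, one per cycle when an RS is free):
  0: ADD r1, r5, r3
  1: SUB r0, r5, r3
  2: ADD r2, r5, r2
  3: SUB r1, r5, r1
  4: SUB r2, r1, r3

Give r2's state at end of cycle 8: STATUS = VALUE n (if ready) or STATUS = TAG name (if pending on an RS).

STATUS = VALUE -8

cycle 1: issue ADD r1<-Add1 // r0:1,r1:Add1,r2:9,r3:4,r4:3,r5:7
cycle 2: issue SUB r0<-Add2 // r0:Add2,r1:Add1,r2:9,r3:4,r4:3,r5:7
cycle 3: CDB Add1=11; issue ADD r2<-Add1 // r0:Add2,r1:11,r2:Add1,r3:4,r4:3,r5:7
cycle 4: CDB Add2=3; issue SUB r1<-Add2 // r0:3,r1:Add2,r2:Add1,r3:4,r4:3,r5:7
cycle 5: CDB Add1=16; issue SUB r2<-Add1 // r0:3,r1:Add2,r2:Add1,r3:4,r4:3,r5:7
cycle 6: CDB Add2=-4 // r0:3,r1:-4,r2:Add1,r3:4,r4:3,r5:7
cycle 7: - // r0:3,r1:-4,r2:Add1,r3:4,r4:3,r5:7
cycle 8: CDB Add1=-8 // r0:3,r1:-4,r2:-8,r3:4,r4:3,r5:7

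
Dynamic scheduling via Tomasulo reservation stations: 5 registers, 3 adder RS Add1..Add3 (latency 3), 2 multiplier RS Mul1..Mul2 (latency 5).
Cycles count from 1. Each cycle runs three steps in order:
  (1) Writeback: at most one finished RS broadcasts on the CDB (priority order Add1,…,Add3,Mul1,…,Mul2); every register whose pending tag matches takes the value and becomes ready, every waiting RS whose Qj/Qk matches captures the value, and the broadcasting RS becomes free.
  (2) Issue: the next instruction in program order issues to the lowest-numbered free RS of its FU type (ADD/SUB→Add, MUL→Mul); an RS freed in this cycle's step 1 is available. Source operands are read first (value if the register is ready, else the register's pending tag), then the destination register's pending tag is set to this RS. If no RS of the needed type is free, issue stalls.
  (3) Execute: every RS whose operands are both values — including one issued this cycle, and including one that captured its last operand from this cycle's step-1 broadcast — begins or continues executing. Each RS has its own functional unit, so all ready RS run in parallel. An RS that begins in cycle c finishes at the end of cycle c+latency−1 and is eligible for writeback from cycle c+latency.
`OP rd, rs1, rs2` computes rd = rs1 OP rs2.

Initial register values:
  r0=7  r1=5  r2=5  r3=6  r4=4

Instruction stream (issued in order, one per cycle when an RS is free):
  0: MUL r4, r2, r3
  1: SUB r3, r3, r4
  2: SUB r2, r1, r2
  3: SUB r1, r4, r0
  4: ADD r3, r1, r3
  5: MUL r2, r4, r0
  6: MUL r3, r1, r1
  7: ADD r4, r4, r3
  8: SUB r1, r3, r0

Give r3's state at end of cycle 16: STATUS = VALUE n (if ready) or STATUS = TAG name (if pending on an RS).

c1: issue MUL r4<-Mul1 | r0:7,r1:5,r2:5,r3:6,r4:Mul1
c2: issue SUB r3<-Add1 | r0:7,r1:5,r2:5,r3:Add1,r4:Mul1
c3: issue SUB r2<-Add2 | r0:7,r1:5,r2:Add2,r3:Add1,r4:Mul1
c4: issue SUB r1<-Add3 | r0:7,r1:Add3,r2:Add2,r3:Add1,r4:Mul1
c5: stall | r0:7,r1:Add3,r2:Add2,r3:Add1,r4:Mul1
c6: CDB Add2=0; issue ADD r3<-Add2 | r0:7,r1:Add3,r2:0,r3:Add2,r4:Mul1
c7: CDB Mul1=30; issue MUL r2<-Mul1 | r0:7,r1:Add3,r2:Mul1,r3:Add2,r4:30
c8: issue MUL r3<-Mul2 | r0:7,r1:Add3,r2:Mul1,r3:Mul2,r4:30
c9: stall | r0:7,r1:Add3,r2:Mul1,r3:Mul2,r4:30
c10: CDB Add1=-24; issue ADD r4<-Add1 | r0:7,r1:Add3,r2:Mul1,r3:Mul2,r4:Add1
c11: CDB Add3=23; issue SUB r1<-Add3 | r0:7,r1:Add3,r2:Mul1,r3:Mul2,r4:Add1
c12: CDB Mul1=210 | r0:7,r1:Add3,r2:210,r3:Mul2,r4:Add1
c13: - | r0:7,r1:Add3,r2:210,r3:Mul2,r4:Add1
c14: CDB Add2=-1 | r0:7,r1:Add3,r2:210,r3:Mul2,r4:Add1
c15: - | r0:7,r1:Add3,r2:210,r3:Mul2,r4:Add1
c16: CDB Mul2=529 | r0:7,r1:Add3,r2:210,r3:529,r4:Add1

STATUS = VALUE 529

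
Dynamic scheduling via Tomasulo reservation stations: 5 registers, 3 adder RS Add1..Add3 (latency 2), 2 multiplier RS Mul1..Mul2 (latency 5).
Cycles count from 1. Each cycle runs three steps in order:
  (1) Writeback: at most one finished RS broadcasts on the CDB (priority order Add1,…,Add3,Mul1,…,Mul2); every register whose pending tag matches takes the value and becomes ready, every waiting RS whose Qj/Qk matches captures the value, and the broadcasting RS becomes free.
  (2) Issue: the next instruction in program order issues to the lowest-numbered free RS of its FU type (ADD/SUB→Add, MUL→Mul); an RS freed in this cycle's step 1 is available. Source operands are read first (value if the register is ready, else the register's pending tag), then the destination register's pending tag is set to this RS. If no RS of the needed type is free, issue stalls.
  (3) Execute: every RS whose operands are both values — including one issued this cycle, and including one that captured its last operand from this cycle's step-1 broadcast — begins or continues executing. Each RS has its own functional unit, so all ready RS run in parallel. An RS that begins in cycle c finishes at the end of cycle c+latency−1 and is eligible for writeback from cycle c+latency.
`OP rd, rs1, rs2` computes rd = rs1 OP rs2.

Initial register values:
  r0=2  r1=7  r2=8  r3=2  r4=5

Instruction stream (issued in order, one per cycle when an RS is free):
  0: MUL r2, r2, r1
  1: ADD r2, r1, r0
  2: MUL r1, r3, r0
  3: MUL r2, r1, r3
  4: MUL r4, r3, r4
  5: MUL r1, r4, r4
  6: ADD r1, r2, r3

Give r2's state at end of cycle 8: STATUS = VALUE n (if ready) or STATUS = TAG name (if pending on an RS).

cycle 1: issue MUL r2<-Mul1 // r0:2,r1:7,r2:Mul1,r3:2,r4:5
cycle 2: issue ADD r2<-Add1 // r0:2,r1:7,r2:Add1,r3:2,r4:5
cycle 3: issue MUL r1<-Mul2 // r0:2,r1:Mul2,r2:Add1,r3:2,r4:5
cycle 4: CDB Add1=9; stall // r0:2,r1:Mul2,r2:9,r3:2,r4:5
cycle 5: stall // r0:2,r1:Mul2,r2:9,r3:2,r4:5
cycle 6: CDB Mul1=56; issue MUL r2<-Mul1 // r0:2,r1:Mul2,r2:Mul1,r3:2,r4:5
cycle 7: stall // r0:2,r1:Mul2,r2:Mul1,r3:2,r4:5
cycle 8: CDB Mul2=4; issue MUL r4<-Mul2 // r0:2,r1:4,r2:Mul1,r3:2,r4:Mul2

STATUS = TAG Mul1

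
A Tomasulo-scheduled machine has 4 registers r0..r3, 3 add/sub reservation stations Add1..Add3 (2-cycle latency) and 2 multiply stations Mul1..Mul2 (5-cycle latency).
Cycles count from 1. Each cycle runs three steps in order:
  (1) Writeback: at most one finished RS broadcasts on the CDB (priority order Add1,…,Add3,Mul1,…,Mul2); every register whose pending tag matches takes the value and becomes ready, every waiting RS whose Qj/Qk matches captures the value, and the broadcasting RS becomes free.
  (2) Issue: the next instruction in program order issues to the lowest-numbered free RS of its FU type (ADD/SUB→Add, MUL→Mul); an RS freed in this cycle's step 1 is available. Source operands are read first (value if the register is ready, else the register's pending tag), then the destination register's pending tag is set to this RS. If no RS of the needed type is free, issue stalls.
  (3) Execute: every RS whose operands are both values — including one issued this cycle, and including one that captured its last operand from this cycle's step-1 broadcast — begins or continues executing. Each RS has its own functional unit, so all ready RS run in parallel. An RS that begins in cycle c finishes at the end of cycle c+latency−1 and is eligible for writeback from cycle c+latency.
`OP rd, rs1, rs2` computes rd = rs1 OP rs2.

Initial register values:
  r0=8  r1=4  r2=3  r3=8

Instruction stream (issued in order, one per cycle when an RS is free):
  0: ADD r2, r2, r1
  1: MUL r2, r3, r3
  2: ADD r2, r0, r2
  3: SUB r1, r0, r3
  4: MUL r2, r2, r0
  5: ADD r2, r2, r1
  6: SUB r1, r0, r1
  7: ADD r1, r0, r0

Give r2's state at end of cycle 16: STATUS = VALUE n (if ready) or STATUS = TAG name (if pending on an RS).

STATUS = VALUE 576

  c1: issue ADD r2<-Add1  regs: r0:8,r1:4,r2:Add1,r3:8
  c2: issue MUL r2<-Mul1  regs: r0:8,r1:4,r2:Mul1,r3:8
  c3: CDB Add1=7; issue ADD r2<-Add1  regs: r0:8,r1:4,r2:Add1,r3:8
  c4: issue SUB r1<-Add2  regs: r0:8,r1:Add2,r2:Add1,r3:8
  c5: issue MUL r2<-Mul2  regs: r0:8,r1:Add2,r2:Mul2,r3:8
  c6: CDB Add2=0; issue ADD r2<-Add2  regs: r0:8,r1:0,r2:Add2,r3:8
  c7: CDB Mul1=64; issue SUB r1<-Add3  regs: r0:8,r1:Add3,r2:Add2,r3:8
  c8: stall  regs: r0:8,r1:Add3,r2:Add2,r3:8
  c9: CDB Add1=72; issue ADD r1<-Add1  regs: r0:8,r1:Add1,r2:Add2,r3:8
  c10: CDB Add3=8  regs: r0:8,r1:Add1,r2:Add2,r3:8
  c11: CDB Add1=16  regs: r0:8,r1:16,r2:Add2,r3:8
  c12: -  regs: r0:8,r1:16,r2:Add2,r3:8
  c13: -  regs: r0:8,r1:16,r2:Add2,r3:8
  c14: CDB Mul2=576  regs: r0:8,r1:16,r2:Add2,r3:8
  c15: -  regs: r0:8,r1:16,r2:Add2,r3:8
  c16: CDB Add2=576  regs: r0:8,r1:16,r2:576,r3:8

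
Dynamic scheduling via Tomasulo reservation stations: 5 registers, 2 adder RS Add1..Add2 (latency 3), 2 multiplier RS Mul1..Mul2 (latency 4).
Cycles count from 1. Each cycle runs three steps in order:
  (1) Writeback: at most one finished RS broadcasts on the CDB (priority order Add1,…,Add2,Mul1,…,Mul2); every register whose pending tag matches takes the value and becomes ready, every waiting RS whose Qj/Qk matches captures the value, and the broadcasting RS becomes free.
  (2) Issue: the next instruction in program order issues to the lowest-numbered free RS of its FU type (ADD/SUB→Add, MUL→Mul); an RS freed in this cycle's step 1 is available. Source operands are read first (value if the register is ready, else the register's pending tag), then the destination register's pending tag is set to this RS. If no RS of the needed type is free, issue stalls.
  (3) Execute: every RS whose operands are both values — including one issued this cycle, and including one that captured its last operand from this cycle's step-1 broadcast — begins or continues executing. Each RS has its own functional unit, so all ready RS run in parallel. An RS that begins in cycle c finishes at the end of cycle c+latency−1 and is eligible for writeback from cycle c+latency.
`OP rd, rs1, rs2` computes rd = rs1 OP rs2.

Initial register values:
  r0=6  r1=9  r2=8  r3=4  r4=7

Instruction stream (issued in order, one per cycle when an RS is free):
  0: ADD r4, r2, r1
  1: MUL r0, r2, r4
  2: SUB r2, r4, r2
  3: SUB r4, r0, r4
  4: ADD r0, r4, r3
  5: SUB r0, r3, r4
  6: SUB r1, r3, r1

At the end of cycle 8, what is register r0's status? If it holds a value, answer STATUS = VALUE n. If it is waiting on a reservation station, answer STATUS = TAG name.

cycle 1: issue ADD r4<-Add1 // r0:6,r1:9,r2:8,r3:4,r4:Add1
cycle 2: issue MUL r0<-Mul1 // r0:Mul1,r1:9,r2:8,r3:4,r4:Add1
cycle 3: issue SUB r2<-Add2 // r0:Mul1,r1:9,r2:Add2,r3:4,r4:Add1
cycle 4: CDB Add1=17; issue SUB r4<-Add1 // r0:Mul1,r1:9,r2:Add2,r3:4,r4:Add1
cycle 5: stall // r0:Mul1,r1:9,r2:Add2,r3:4,r4:Add1
cycle 6: stall // r0:Mul1,r1:9,r2:Add2,r3:4,r4:Add1
cycle 7: CDB Add2=9; issue ADD r0<-Add2 // r0:Add2,r1:9,r2:9,r3:4,r4:Add1
cycle 8: CDB Mul1=136; stall // r0:Add2,r1:9,r2:9,r3:4,r4:Add1

STATUS = TAG Add2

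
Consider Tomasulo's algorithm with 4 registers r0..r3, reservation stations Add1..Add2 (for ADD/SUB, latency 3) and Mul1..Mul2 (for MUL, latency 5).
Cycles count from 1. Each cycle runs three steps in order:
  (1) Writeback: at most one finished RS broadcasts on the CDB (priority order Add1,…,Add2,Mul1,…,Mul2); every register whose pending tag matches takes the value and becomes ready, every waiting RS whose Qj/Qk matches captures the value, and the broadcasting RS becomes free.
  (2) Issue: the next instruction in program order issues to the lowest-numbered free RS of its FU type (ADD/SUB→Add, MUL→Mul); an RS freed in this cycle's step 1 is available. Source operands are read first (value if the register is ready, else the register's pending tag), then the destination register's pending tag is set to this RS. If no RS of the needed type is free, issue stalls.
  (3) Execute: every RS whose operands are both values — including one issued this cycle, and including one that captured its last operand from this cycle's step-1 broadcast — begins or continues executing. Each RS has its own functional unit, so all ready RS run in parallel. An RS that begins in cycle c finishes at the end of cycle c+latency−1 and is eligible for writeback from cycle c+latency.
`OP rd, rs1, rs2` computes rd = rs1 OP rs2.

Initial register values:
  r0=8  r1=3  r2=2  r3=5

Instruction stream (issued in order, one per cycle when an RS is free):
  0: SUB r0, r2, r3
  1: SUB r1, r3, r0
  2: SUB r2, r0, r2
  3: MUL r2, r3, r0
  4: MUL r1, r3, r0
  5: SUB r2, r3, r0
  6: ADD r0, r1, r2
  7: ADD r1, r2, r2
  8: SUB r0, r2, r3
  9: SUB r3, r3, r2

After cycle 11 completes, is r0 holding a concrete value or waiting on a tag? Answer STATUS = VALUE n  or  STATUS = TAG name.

c1: issue SUB r0<-Add1 | r0:Add1,r1:3,r2:2,r3:5
c2: issue SUB r1<-Add2 | r0:Add1,r1:Add2,r2:2,r3:5
c3: stall | r0:Add1,r1:Add2,r2:2,r3:5
c4: CDB Add1=-3; issue SUB r2<-Add1 | r0:-3,r1:Add2,r2:Add1,r3:5
c5: issue MUL r2<-Mul1 | r0:-3,r1:Add2,r2:Mul1,r3:5
c6: issue MUL r1<-Mul2 | r0:-3,r1:Mul2,r2:Mul1,r3:5
c7: CDB Add1=-5; issue SUB r2<-Add1 | r0:-3,r1:Mul2,r2:Add1,r3:5
c8: CDB Add2=8; issue ADD r0<-Add2 | r0:Add2,r1:Mul2,r2:Add1,r3:5
c9: stall | r0:Add2,r1:Mul2,r2:Add1,r3:5
c10: CDB Add1=8; issue ADD r1<-Add1 | r0:Add2,r1:Add1,r2:8,r3:5
c11: CDB Mul1=-15; stall | r0:Add2,r1:Add1,r2:8,r3:5

STATUS = TAG Add2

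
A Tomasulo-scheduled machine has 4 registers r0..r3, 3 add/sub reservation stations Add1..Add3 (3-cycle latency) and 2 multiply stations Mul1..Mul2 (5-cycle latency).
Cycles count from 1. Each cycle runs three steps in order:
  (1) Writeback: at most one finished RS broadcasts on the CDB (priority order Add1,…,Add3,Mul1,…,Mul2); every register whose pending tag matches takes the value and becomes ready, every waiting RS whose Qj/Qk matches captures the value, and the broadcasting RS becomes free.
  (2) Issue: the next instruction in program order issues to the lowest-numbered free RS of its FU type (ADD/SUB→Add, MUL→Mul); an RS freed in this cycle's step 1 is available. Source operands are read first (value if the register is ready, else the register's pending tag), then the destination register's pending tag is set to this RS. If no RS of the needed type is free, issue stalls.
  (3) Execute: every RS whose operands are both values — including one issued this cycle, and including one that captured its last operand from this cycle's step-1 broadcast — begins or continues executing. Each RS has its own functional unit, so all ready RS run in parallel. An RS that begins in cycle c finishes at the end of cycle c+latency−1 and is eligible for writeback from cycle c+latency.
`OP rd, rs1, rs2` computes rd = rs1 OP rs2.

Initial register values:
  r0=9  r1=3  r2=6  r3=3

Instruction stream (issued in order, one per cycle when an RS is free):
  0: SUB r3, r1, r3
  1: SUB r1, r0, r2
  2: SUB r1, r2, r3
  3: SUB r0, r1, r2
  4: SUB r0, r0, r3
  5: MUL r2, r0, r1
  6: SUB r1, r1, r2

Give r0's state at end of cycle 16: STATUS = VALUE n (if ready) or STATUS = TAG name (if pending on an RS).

STATUS = VALUE 0

  c1: issue SUB r3<-Add1  regs: r0:9,r1:3,r2:6,r3:Add1
  c2: issue SUB r1<-Add2  regs: r0:9,r1:Add2,r2:6,r3:Add1
  c3: issue SUB r1<-Add3  regs: r0:9,r1:Add3,r2:6,r3:Add1
  c4: CDB Add1=0; issue SUB r0<-Add1  regs: r0:Add1,r1:Add3,r2:6,r3:0
  c5: CDB Add2=3; issue SUB r0<-Add2  regs: r0:Add2,r1:Add3,r2:6,r3:0
  c6: issue MUL r2<-Mul1  regs: r0:Add2,r1:Add3,r2:Mul1,r3:0
  c7: CDB Add3=6; issue SUB r1<-Add3  regs: r0:Add2,r1:Add3,r2:Mul1,r3:0
  c8: -  regs: r0:Add2,r1:Add3,r2:Mul1,r3:0
  c9: -  regs: r0:Add2,r1:Add3,r2:Mul1,r3:0
  c10: CDB Add1=0  regs: r0:Add2,r1:Add3,r2:Mul1,r3:0
  c11: -  regs: r0:Add2,r1:Add3,r2:Mul1,r3:0
  c12: -  regs: r0:Add2,r1:Add3,r2:Mul1,r3:0
  c13: CDB Add2=0  regs: r0:0,r1:Add3,r2:Mul1,r3:0
  c14: -  regs: r0:0,r1:Add3,r2:Mul1,r3:0
  c15: -  regs: r0:0,r1:Add3,r2:Mul1,r3:0
  c16: -  regs: r0:0,r1:Add3,r2:Mul1,r3:0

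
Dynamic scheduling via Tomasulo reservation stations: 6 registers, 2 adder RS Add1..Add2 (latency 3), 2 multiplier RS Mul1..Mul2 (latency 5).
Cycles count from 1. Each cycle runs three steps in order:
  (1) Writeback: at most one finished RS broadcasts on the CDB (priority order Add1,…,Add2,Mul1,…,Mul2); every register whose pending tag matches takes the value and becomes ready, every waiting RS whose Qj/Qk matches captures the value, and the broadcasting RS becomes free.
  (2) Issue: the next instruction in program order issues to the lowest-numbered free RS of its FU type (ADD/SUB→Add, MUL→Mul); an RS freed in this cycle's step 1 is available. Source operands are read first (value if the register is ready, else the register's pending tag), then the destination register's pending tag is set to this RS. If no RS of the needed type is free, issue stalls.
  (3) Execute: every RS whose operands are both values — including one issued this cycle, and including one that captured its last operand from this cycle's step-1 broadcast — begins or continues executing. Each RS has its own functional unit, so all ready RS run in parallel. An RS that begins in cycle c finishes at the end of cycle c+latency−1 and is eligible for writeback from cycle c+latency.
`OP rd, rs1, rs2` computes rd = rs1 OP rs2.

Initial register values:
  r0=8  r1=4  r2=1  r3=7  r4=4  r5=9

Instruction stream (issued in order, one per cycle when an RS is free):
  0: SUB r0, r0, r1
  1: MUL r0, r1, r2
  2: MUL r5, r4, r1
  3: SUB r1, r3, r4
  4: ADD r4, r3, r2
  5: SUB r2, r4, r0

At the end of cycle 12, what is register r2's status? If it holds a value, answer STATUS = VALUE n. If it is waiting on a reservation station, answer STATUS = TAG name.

STATUS = VALUE 4

  c1: issue SUB r0<-Add1  regs: r0:Add1,r1:4,r2:1,r3:7,r4:4,r5:9
  c2: issue MUL r0<-Mul1  regs: r0:Mul1,r1:4,r2:1,r3:7,r4:4,r5:9
  c3: issue MUL r5<-Mul2  regs: r0:Mul1,r1:4,r2:1,r3:7,r4:4,r5:Mul2
  c4: CDB Add1=4; issue SUB r1<-Add1  regs: r0:Mul1,r1:Add1,r2:1,r3:7,r4:4,r5:Mul2
  c5: issue ADD r4<-Add2  regs: r0:Mul1,r1:Add1,r2:1,r3:7,r4:Add2,r5:Mul2
  c6: stall  regs: r0:Mul1,r1:Add1,r2:1,r3:7,r4:Add2,r5:Mul2
  c7: CDB Add1=3; issue SUB r2<-Add1  regs: r0:Mul1,r1:3,r2:Add1,r3:7,r4:Add2,r5:Mul2
  c8: CDB Add2=8  regs: r0:Mul1,r1:3,r2:Add1,r3:7,r4:8,r5:Mul2
  c9: CDB Mul1=4  regs: r0:4,r1:3,r2:Add1,r3:7,r4:8,r5:Mul2
  c10: CDB Mul2=16  regs: r0:4,r1:3,r2:Add1,r3:7,r4:8,r5:16
  c11: -  regs: r0:4,r1:3,r2:Add1,r3:7,r4:8,r5:16
  c12: CDB Add1=4  regs: r0:4,r1:3,r2:4,r3:7,r4:8,r5:16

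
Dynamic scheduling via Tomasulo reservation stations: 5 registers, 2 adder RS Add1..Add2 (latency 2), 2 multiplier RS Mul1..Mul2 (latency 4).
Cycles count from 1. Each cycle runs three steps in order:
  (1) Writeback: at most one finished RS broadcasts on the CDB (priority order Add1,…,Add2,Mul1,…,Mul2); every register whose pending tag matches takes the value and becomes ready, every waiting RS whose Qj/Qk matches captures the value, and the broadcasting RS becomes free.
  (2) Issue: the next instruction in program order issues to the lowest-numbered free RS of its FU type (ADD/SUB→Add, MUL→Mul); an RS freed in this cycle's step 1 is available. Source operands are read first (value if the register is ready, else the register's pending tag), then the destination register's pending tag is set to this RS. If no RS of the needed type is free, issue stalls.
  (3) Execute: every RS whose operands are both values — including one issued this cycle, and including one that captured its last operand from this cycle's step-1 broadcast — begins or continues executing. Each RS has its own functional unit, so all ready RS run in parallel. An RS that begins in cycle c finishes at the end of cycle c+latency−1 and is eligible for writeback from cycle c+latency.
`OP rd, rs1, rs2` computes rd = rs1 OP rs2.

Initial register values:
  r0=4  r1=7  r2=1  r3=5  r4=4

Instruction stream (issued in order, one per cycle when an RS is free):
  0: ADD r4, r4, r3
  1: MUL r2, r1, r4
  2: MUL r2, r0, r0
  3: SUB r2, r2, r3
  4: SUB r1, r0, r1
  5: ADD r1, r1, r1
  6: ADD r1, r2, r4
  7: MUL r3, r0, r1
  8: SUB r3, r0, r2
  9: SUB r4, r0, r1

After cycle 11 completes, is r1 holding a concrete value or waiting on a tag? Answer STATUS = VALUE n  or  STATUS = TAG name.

cycle 1: issue ADD r4<-Add1 // r0:4,r1:7,r2:1,r3:5,r4:Add1
cycle 2: issue MUL r2<-Mul1 // r0:4,r1:7,r2:Mul1,r3:5,r4:Add1
cycle 3: CDB Add1=9; issue MUL r2<-Mul2 // r0:4,r1:7,r2:Mul2,r3:5,r4:9
cycle 4: issue SUB r2<-Add1 // r0:4,r1:7,r2:Add1,r3:5,r4:9
cycle 5: issue SUB r1<-Add2 // r0:4,r1:Add2,r2:Add1,r3:5,r4:9
cycle 6: stall // r0:4,r1:Add2,r2:Add1,r3:5,r4:9
cycle 7: CDB Add2=-3; issue ADD r1<-Add2 // r0:4,r1:Add2,r2:Add1,r3:5,r4:9
cycle 8: CDB Mul1=63; stall // r0:4,r1:Add2,r2:Add1,r3:5,r4:9
cycle 9: CDB Add2=-6; issue ADD r1<-Add2 // r0:4,r1:Add2,r2:Add1,r3:5,r4:9
cycle 10: CDB Mul2=16; issue MUL r3<-Mul1 // r0:4,r1:Add2,r2:Add1,r3:Mul1,r4:9
cycle 11: stall // r0:4,r1:Add2,r2:Add1,r3:Mul1,r4:9

STATUS = TAG Add2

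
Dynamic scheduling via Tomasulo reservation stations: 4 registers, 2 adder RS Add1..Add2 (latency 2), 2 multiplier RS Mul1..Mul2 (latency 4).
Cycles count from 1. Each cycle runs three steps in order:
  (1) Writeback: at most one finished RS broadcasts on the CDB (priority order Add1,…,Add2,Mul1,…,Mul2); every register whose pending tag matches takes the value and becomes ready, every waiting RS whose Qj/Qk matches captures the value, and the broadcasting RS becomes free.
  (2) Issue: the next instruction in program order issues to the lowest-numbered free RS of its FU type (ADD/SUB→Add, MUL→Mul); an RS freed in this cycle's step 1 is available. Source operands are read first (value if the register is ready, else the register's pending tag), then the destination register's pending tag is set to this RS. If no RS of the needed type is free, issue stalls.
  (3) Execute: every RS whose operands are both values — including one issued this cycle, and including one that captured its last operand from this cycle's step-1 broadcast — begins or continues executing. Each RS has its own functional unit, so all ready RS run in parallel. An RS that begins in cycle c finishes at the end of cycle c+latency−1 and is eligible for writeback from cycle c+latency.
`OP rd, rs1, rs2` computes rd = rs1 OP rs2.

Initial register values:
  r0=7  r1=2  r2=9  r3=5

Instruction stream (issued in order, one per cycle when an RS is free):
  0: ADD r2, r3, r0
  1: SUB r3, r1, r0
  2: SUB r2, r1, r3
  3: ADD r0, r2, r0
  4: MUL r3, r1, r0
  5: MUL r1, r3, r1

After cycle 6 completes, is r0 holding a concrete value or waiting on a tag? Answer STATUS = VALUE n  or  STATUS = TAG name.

c1: issue ADD r2<-Add1 | r0:7,r1:2,r2:Add1,r3:5
c2: issue SUB r3<-Add2 | r0:7,r1:2,r2:Add1,r3:Add2
c3: CDB Add1=12; issue SUB r2<-Add1 | r0:7,r1:2,r2:Add1,r3:Add2
c4: CDB Add2=-5; issue ADD r0<-Add2 | r0:Add2,r1:2,r2:Add1,r3:-5
c5: issue MUL r3<-Mul1 | r0:Add2,r1:2,r2:Add1,r3:Mul1
c6: CDB Add1=7; issue MUL r1<-Mul2 | r0:Add2,r1:Mul2,r2:7,r3:Mul1

STATUS = TAG Add2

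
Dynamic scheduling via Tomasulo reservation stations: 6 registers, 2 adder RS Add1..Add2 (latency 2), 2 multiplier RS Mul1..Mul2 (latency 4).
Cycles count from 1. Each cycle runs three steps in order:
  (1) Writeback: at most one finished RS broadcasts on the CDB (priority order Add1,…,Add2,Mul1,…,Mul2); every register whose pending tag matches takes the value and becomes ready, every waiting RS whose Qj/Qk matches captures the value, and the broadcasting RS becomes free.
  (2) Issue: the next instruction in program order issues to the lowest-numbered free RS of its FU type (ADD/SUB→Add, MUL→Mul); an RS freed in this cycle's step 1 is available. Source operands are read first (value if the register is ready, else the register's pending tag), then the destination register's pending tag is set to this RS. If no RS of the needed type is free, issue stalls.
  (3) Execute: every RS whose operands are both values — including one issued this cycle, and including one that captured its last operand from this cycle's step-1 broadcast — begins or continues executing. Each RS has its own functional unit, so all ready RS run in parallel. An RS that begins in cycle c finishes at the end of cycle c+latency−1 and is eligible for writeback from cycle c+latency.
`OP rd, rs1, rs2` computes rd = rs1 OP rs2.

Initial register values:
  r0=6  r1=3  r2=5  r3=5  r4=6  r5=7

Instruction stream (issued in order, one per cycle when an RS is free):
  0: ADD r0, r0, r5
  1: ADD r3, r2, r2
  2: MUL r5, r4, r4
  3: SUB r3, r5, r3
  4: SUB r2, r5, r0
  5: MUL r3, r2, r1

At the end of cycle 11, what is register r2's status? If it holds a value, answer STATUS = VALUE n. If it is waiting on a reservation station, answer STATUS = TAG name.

  c1: issue ADD r0<-Add1  regs: r0:Add1,r1:3,r2:5,r3:5,r4:6,r5:7
  c2: issue ADD r3<-Add2  regs: r0:Add1,r1:3,r2:5,r3:Add2,r4:6,r5:7
  c3: CDB Add1=13; issue MUL r5<-Mul1  regs: r0:13,r1:3,r2:5,r3:Add2,r4:6,r5:Mul1
  c4: CDB Add2=10; issue SUB r3<-Add1  regs: r0:13,r1:3,r2:5,r3:Add1,r4:6,r5:Mul1
  c5: issue SUB r2<-Add2  regs: r0:13,r1:3,r2:Add2,r3:Add1,r4:6,r5:Mul1
  c6: issue MUL r3<-Mul2  regs: r0:13,r1:3,r2:Add2,r3:Mul2,r4:6,r5:Mul1
  c7: CDB Mul1=36  regs: r0:13,r1:3,r2:Add2,r3:Mul2,r4:6,r5:36
  c8: -  regs: r0:13,r1:3,r2:Add2,r3:Mul2,r4:6,r5:36
  c9: CDB Add1=26  regs: r0:13,r1:3,r2:Add2,r3:Mul2,r4:6,r5:36
  c10: CDB Add2=23  regs: r0:13,r1:3,r2:23,r3:Mul2,r4:6,r5:36
  c11: -  regs: r0:13,r1:3,r2:23,r3:Mul2,r4:6,r5:36

STATUS = VALUE 23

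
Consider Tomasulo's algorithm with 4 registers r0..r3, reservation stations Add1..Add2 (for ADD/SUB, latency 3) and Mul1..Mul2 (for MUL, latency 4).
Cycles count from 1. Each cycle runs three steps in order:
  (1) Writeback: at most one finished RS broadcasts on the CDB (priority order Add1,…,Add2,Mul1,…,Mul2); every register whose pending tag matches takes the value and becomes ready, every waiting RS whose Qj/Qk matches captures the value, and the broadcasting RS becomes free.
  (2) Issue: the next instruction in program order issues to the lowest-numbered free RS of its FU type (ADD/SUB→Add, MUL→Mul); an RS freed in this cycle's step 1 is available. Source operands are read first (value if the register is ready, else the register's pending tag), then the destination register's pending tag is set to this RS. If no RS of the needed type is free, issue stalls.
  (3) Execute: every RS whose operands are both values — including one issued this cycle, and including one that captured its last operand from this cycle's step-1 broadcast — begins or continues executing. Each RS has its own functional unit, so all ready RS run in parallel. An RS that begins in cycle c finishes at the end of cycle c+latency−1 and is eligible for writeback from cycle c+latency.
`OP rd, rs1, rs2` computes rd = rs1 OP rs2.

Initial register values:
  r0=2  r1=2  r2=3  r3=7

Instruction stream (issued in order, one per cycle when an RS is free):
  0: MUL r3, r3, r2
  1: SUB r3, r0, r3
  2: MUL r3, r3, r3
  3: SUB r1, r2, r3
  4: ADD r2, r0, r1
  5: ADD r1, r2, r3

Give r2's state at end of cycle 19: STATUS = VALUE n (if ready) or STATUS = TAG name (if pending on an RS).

  c1: issue MUL r3<-Mul1  regs: r0:2,r1:2,r2:3,r3:Mul1
  c2: issue SUB r3<-Add1  regs: r0:2,r1:2,r2:3,r3:Add1
  c3: issue MUL r3<-Mul2  regs: r0:2,r1:2,r2:3,r3:Mul2
  c4: issue SUB r1<-Add2  regs: r0:2,r1:Add2,r2:3,r3:Mul2
  c5: CDB Mul1=21; stall  regs: r0:2,r1:Add2,r2:3,r3:Mul2
  c6: stall  regs: r0:2,r1:Add2,r2:3,r3:Mul2
  c7: stall  regs: r0:2,r1:Add2,r2:3,r3:Mul2
  c8: CDB Add1=-19; issue ADD r2<-Add1  regs: r0:2,r1:Add2,r2:Add1,r3:Mul2
  c9: stall  regs: r0:2,r1:Add2,r2:Add1,r3:Mul2
  c10: stall  regs: r0:2,r1:Add2,r2:Add1,r3:Mul2
  c11: stall  regs: r0:2,r1:Add2,r2:Add1,r3:Mul2
  c12: CDB Mul2=361; stall  regs: r0:2,r1:Add2,r2:Add1,r3:361
  c13: stall  regs: r0:2,r1:Add2,r2:Add1,r3:361
  c14: stall  regs: r0:2,r1:Add2,r2:Add1,r3:361
  c15: CDB Add2=-358; issue ADD r1<-Add2  regs: r0:2,r1:Add2,r2:Add1,r3:361
  c16: -  regs: r0:2,r1:Add2,r2:Add1,r3:361
  c17: -  regs: r0:2,r1:Add2,r2:Add1,r3:361
  c18: CDB Add1=-356  regs: r0:2,r1:Add2,r2:-356,r3:361
  c19: -  regs: r0:2,r1:Add2,r2:-356,r3:361

STATUS = VALUE -356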